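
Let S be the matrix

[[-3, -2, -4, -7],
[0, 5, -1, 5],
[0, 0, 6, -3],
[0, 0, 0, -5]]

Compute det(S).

S is upper triangular, so det(S) is the product of the diagonal entries:
det = (-3) · (5) · (6) · (-5) = 450

The determinant is 450.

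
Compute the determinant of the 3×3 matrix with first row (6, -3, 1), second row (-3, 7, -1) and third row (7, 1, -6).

Expand along column 1:
  + 6 · |7 -1; 1 -6| = 6·(-42 − (-1)) = -246
  − (-3) · |-3 1; 1 -6| = −(-3)·(18 − 1) = 51
  + 7 · |-3 1; 7 -1| = 7·(3 − 7) = -28
Sum: (-246) + (51) + (-28) = -223

The determinant is -223.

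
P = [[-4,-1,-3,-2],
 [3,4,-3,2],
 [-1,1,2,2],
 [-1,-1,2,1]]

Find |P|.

-54

Expand along row 1:
  + (-4) · M_11   where M_11 = det([4 -3 2; 1 2 2; -1 2 1]) = 9
  − (-1) · M_12   where M_12 = det([3 -3 2; -1 2 2; -1 2 1]) = -3
  + (-3) · M_13   where M_13 = det([3 4 2; -1 1 2; -1 -1 1]) = 9
  − (-2) · M_14   where M_14 = det([3 4 -3; -1 1 2; -1 -1 2]) = 6
det = (+1)·(-4)·(9) + (-1)·(-1)·(-3) + (+1)·(-3)·(9) + (-1)·(-2)·(6) = -54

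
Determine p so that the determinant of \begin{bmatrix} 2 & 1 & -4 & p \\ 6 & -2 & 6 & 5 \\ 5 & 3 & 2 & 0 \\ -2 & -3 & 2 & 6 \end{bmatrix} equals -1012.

Expanding along the column containing p, det(M) is linear in p: det(M) = (-46)·p + (-598).
Set (-46)·p + (-598) = -1012  ⇒  (-46)·p = -414  ⇒  p = 9.

9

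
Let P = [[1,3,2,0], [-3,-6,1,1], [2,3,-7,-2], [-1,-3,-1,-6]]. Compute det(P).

Expand along row 1 (it has 1 zero):
  + (1) · M_11   where M_11 = det([-6 1 1; 3 -7 -2; -3 -1 -6]) = -240
  − (3) · M_12   where M_12 = det([-3 1 1; 2 -7 -2; -1 -1 -6]) = -115
  + (2) · M_13   where M_13 = det([-3 -6 1; 2 3 -2; -1 -3 -6]) = -15
det = (+1)·(1)·(-240) + (-1)·(3)·(-115) + (+1)·(2)·(-15) = 75

|P| = 75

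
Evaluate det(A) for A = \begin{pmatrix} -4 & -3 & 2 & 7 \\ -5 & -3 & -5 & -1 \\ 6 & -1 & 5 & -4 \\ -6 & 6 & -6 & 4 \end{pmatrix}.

Expand along row 1:
  + (-4) · M_11   where M_11 = det([-3 -5 -1; -1 5 -4; 6 -6 4]) = 136
  − (-3) · M_12   where M_12 = det([-5 -5 -1; 6 5 -4; -6 -6 4]) = 26
  + (2) · M_13   where M_13 = det([-5 -3 -1; 6 -1 -4; -6 6 4]) = -130
  − (7) · M_14   where M_14 = det([-5 -3 -5; 6 -1 5; -6 6 -6]) = -48
det = (+1)·(-4)·(136) + (-1)·(-3)·(26) + (+1)·(2)·(-130) + (-1)·(7)·(-48) = -390

|A| = -390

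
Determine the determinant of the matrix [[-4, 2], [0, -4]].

det = (-4)·(-4) − 2·0 = 16 − 0 = 16

The determinant is 16.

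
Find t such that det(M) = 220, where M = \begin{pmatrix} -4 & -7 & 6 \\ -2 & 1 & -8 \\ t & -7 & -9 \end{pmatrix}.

-5

Expanding along the row containing t, det(M) is linear in t: det(M) = (50)·t + (470).
Set (50)·t + (470) = 220  ⇒  (50)·t = -250  ⇒  t = -5.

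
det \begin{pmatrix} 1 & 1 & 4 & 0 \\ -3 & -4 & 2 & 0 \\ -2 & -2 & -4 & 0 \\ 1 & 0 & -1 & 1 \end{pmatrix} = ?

-4

Expand along column 4 (it has 3 zeros):
  + (1) · M_44   where M_44 = det([1 1 4; -3 -4 2; -2 -2 -4]) = -4
det = (+1)·(1)·(-4) = -4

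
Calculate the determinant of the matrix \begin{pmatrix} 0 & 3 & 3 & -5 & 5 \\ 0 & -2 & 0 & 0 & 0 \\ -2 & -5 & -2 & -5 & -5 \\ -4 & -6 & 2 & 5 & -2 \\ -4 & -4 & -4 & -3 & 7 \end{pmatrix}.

Expand along row 2 (it has 4 zeros):
  + (-2) · M_22   where M_22 = det([0 3 -5 5; -2 -2 -5 -5; -4 2 5 -2; -4 -4 -3 7]) = 2634
det = (+1)·(-2)·(2634) = -5268

The determinant is -5268.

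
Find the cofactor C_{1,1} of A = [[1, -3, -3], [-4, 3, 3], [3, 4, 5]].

Delete row 1 and column 1; the remaining 2×2 submatrix is [3 3; 4 5].
Its determinant is 3·5 − 3·4 = 3.
The cofactor carries sign (−1)^(1+1) = +1, so C_{1,1} = +(3) = 3.

3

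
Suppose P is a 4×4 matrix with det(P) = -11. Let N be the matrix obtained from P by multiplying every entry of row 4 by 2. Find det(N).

|N| = -22

Scaling one row by 2 multiplies the determinant by 2.
det(N) = (2)·(-11) = -22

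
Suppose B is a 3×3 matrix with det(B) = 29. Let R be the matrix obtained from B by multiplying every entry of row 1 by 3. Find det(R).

Scaling one row by 3 multiplies the determinant by 3.
det(R) = (3)·(29) = 87

The determinant is 87.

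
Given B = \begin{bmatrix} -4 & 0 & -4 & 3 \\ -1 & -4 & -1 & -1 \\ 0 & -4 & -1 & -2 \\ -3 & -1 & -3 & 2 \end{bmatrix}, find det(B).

Expand along row 1 (it has 1 zero):
  + (-4) · M_11   where M_11 = det([-4 -1 -1; -4 -1 -2; -1 -3 2]) = 11
  + (-4) · M_13   where M_13 = det([-1 -4 -1; 0 -4 -2; -3 -1 2]) = -2
  − (3) · M_14   where M_14 = det([-1 -4 -1; 0 -4 -1; -3 -1 -3]) = -11
det = (+1)·(-4)·(11) + (+1)·(-4)·(-2) + (-1)·(3)·(-11) = -3

-3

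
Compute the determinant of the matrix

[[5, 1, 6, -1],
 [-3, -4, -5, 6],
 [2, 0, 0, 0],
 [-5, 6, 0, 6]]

Expand along row 3 (it has 3 zeros):
  + (2) · M_31   where M_31 = det([1 6 -1; -4 -5 6; 6 0 6]) = 300
det = (+1)·(2)·(300) = 600

600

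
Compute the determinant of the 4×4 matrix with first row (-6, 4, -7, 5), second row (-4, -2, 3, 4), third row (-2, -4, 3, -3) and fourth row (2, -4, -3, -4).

Expand along row 1:
  + (-6) · M_11   where M_11 = det([-2 3 4; -4 3 -3; -4 -3 -4]) = 126
  − (4) · M_12   where M_12 = det([-4 3 4; -2 3 -3; 2 -3 -4]) = 42
  + (-7) · M_13   where M_13 = det([-4 -2 4; -2 -4 -3; 2 -4 -4]) = 76
  − (5) · M_14   where M_14 = det([-4 -2 3; -2 -4 3; 2 -4 -3]) = -48
det = (+1)·(-6)·(126) + (-1)·(4)·(42) + (+1)·(-7)·(76) + (-1)·(5)·(-48) = -1216

-1216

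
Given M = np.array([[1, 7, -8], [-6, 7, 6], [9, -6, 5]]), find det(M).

|M| = 875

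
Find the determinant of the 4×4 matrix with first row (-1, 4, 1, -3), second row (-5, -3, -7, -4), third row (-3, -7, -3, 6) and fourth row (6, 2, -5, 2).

Expand along row 1:
  + (-1) · M_11   where M_11 = det([-3 -7 -4; -7 -3 6; 2 -5 2]) = -418
  − (4) · M_12   where M_12 = det([-5 -7 -4; -3 -3 6; 6 -5 2]) = -546
  + (1) · M_13   where M_13 = det([-5 -3 -4; -3 -7 6; 6 2 2]) = -140
  − (-3) · M_14   where M_14 = det([-5 -3 -7; -3 -7 -3; 6 2 -5]) = -358
det = (+1)·(-1)·(-418) + (-1)·(4)·(-546) + (+1)·(1)·(-140) + (-1)·(-3)·(-358) = 1388

The determinant is 1388.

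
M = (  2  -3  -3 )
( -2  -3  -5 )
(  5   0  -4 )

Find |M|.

det(M) = 78

Expand along column 2:
  − (-3) · |-2 -5; 5 -4| = −(-3)·(8 − (-25)) = 99
  + (-3) · |2 -3; 5 -4| = (-3)·(-8 − (-15)) = -21
Sum: (99) + (-21) = 78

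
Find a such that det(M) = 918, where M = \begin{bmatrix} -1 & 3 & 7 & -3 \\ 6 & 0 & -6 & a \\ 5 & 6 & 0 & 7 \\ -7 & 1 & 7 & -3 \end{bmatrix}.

Expanding along the row containing a, det(M) is linear in a: det(M) = (182)·a + (-720).
Set (182)·a + (-720) = 918  ⇒  (182)·a = 1638  ⇒  a = 9.

9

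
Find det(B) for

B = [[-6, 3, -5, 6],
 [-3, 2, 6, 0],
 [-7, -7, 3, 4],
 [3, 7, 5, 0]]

det(B) = -2232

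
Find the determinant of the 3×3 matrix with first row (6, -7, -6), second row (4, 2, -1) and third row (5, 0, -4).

Expand along column 2:
  − (-7) · |4 -1; 5 -4| = −(-7)·(-16 − (-5)) = -77
  + 2 · |6 -6; 5 -4| = 2·(-24 − (-30)) = 12
Sum: (-77) + (12) = -65

The determinant is -65.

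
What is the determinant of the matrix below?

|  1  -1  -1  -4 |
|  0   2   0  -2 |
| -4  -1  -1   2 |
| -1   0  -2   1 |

Expand along row 2 (it has 2 zeros):
  + (2) · M_22   where M_22 = det([1 -1 -4; -4 -1 2; -1 -2 1]) = -27
  + (-2) · M_24   where M_24 = det([1 -1 -1; -4 -1 -1; -1 0 -2]) = 10
det = (+1)·(2)·(-27) + (+1)·(-2)·(10) = -74

-74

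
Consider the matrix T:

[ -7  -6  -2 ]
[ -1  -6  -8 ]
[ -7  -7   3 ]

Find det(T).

The determinant is 234.

Expand along column 1:
  + (-7) · |-6 -8; -7 3| = (-7)·(-18 − 56) = 518
  − (-1) · |-6 -2; -7 3| = −(-1)·(-18 − 14) = -32
  + (-7) · |-6 -2; -6 -8| = (-7)·(48 − 12) = -252
Sum: (518) + (-32) + (-252) = 234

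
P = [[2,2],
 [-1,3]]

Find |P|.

The determinant is 8.

det(P) = 2·3 − 2·(-1) = 6 − (-2) = 8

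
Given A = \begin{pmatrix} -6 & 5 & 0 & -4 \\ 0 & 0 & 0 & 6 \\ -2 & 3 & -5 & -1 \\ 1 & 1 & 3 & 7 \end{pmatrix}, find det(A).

|A| = -474

Expand along row 2 (it has 3 zeros):
  + (6) · M_24   where M_24 = det([-6 5 0; -2 3 -5; 1 1 3]) = -79
det = (+1)·(6)·(-79) = -474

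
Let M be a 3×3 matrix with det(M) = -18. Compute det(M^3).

det(M^3) = (det M)^3 = (-18)^3 = -5832

-5832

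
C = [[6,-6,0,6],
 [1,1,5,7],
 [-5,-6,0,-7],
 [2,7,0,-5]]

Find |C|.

det(C) = -2850

Expand along column 3 (it has 3 zeros):
  − (5) · M_23   where M_23 = det([6 -6 6; -5 -6 -7; 2 7 -5]) = 570
det = (-1)·(5)·(570) = -2850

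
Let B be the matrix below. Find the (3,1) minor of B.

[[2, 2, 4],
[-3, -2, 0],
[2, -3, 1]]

Delete row 3 and column 1; the remaining 2×2 submatrix is [2 4; -2 0].
Its determinant is 2·0 − 4·(-2) = 8.

8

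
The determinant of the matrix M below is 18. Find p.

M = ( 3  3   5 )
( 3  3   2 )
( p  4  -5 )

Expanding along the row containing p, det(M) is linear in p: det(M) = (-9)·p + (36).
Set (-9)·p + (36) = 18  ⇒  (-9)·p = -18  ⇒  p = 2.

p = 2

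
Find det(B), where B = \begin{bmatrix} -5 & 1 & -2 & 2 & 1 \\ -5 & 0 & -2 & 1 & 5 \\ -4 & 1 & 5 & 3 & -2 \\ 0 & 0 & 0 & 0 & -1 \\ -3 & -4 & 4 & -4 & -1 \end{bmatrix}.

Expand along row 4 (it has 4 zeros):
  − (-1) · M_45   where M_45 = det([-5 1 -2 2; -5 0 -2 1; -4 1 5 3; -3 -4 4 -4]) = -51
det = (-1)·(-1)·(-51) = -51

det(B) = -51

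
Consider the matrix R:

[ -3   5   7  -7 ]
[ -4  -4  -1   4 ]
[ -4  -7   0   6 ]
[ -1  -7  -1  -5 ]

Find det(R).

Expand along row 3 (it has 1 zero):
  + (-4) · M_31   where M_31 = det([5 7 -7; -4 -1 4; -7 -1 -5]) = -270
  − (-7) · M_32   where M_32 = det([-3 7 -7; -4 -1 4; -1 -1 -5]) = -216
  − (6) · M_34   where M_34 = det([-3 5 7; -4 -4 -1; -1 -7 -1]) = 162
det = (+1)·(-4)·(-270) + (-1)·(-7)·(-216) + (-1)·(6)·(162) = -1404

-1404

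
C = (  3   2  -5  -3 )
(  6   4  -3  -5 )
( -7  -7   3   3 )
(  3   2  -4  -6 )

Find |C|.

The determinant is -154.

Expand along row 1:
  + (3) · M_11   where M_11 = det([4 -3 -5; -7 3 3; 2 -4 -6]) = -26
  − (2) · M_12   where M_12 = det([6 -3 -5; -7 3 3; 3 -4 -6]) = -32
  + (-5) · M_13   where M_13 = det([6 4 -5; -7 -7 3; 3 2 -6]) = 49
  − (-3) · M_14   where M_14 = det([6 4 -3; -7 -7 3; 3 2 -4]) = 35
det = (+1)·(3)·(-26) + (-1)·(2)·(-32) + (+1)·(-5)·(49) + (-1)·(-3)·(35) = -154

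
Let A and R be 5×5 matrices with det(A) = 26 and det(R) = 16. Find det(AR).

det(AR) = det(A)·det(R) = (26)·(16) = 416

416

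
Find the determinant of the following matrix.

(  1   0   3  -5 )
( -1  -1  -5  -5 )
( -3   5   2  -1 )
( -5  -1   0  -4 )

The determinant is -1103.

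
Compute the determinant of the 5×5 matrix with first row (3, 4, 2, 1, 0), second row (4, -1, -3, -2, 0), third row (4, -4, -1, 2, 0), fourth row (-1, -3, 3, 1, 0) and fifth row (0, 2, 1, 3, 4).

The determinant is 1400.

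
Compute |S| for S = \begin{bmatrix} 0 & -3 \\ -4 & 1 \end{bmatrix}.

The determinant is -12.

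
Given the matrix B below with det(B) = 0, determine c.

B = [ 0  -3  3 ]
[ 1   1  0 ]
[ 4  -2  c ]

6

Expanding along the column containing c, det(B) is linear in c: det(B) = (3)·c + (-18).
Set (3)·c + (-18) = 0  ⇒  (3)·c = 18  ⇒  c = 6.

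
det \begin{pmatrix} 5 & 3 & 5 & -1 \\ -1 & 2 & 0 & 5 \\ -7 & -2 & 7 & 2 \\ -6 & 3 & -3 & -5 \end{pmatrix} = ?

-3123

Expand along row 2 (it has 1 zero):
  − (-1) · M_21   where M_21 = det([3 5 -1; -2 7 2; 3 -3 -5]) = -92
  + (2) · M_22   where M_22 = det([5 5 -1; -7 7 2; -6 -3 -5]) = -443
  + (5) · M_24   where M_24 = det([5 3 5; -7 -2 7; -6 3 -3]) = -429
det = (-1)·(-1)·(-92) + (+1)·(2)·(-443) + (+1)·(5)·(-429) = -3123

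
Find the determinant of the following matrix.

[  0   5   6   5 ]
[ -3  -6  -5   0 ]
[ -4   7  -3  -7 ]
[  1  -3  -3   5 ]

-1710

Expand along row 1 (it has 1 zero):
  − (5) · M_12   where M_12 = det([-3 -5 0; -4 -3 -7; 1 -3 5]) = 43
  + (6) · M_13   where M_13 = det([-3 -6 0; -4 7 -7; 1 -3 5]) = -120
  − (5) · M_14   where M_14 = det([-3 -6 -5; -4 7 -3; 1 -3 -3]) = 155
det = (-1)·(5)·(43) + (+1)·(6)·(-120) + (-1)·(5)·(155) = -1710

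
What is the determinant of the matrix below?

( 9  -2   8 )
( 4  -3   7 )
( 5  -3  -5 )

238

Expand along column 1:
  + 9 · |-3 7; -3 -5| = 9·(15 − (-21)) = 324
  − 4 · |-2 8; -3 -5| = −4·(10 − (-24)) = -136
  + 5 · |-2 8; -3 7| = 5·(-14 − (-24)) = 50
Sum: (324) + (-136) + (50) = 238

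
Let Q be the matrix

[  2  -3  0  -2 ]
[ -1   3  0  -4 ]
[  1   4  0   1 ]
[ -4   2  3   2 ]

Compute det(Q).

|Q| = -183

Expand along column 3 (it has 3 zeros):
  − (3) · M_43   where M_43 = det([2 -3 -2; -1 3 -4; 1 4 1]) = 61
det = (-1)·(3)·(61) = -183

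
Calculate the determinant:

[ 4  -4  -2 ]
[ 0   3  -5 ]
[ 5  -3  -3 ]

The determinant is 34.

Expand along column 1:
  + 4 · |3 -5; -3 -3| = 4·(-9 − 15) = -96
  + 5 · |-4 -2; 3 -5| = 5·(20 − (-6)) = 130
Sum: (-96) + (130) = 34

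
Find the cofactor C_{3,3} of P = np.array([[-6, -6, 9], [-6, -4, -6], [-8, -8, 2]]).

-12

Delete row 3 and column 3; the remaining 2×2 submatrix is [-6 -6; -6 -4].
Its determinant is (-6)·(-4) − (-6)·(-6) = -12.
The cofactor carries sign (−1)^(3+3) = +1, so C_{3,3} = +(-12) = -12.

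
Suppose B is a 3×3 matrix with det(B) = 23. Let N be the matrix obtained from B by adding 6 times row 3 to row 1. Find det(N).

det(N) = 23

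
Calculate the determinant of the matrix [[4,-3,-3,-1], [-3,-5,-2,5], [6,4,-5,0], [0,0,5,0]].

The determinant is 940.

Expand along row 4 (it has 3 zeros):
  − (5) · M_43   where M_43 = det([4 -3 -1; -3 -5 5; 6 4 0]) = -188
det = (-1)·(5)·(-188) = 940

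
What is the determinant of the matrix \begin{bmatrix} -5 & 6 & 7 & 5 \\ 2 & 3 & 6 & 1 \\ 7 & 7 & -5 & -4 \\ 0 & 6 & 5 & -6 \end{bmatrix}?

-4398

Expand along row 4 (it has 1 zero):
  + (6) · M_42   where M_42 = det([-5 7 5; 2 6 1; 7 -5 -4]) = -60
  − (5) · M_43   where M_43 = det([-5 6 5; 2 3 1; 7 7 -4]) = 150
  + (-6) · M_44   where M_44 = det([-5 6 7; 2 3 6; 7 7 -5]) = 548
det = (+1)·(6)·(-60) + (-1)·(5)·(150) + (+1)·(-6)·(548) = -4398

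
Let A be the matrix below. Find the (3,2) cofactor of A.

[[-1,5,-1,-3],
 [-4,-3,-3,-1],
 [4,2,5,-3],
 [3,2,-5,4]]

Delete row 3 and column 2; the remaining 3×3 submatrix is [-1 -1 -3; -4 -3 -1; 3 -5 4].
Its determinant is -83.
The cofactor carries sign (−1)^(3+2) = −1, so C_{3,2} = −(-83) = 83.

83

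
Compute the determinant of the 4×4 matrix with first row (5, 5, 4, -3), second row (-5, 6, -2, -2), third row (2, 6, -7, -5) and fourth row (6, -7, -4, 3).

-1056

Expand along row 1:
  + (5) · M_11   where M_11 = det([6 -2 -2; 6 -7 -5; -7 -4 3]) = -134
  − (5) · M_12   where M_12 = det([-5 -2 -2; 2 -7 -5; 6 -4 3]) = 209
  + (4) · M_13   where M_13 = det([-5 6 -2; 2 6 -5; 6 -7 3]) = -31
  − (-3) · M_14   where M_14 = det([-5 6 -2; 2 6 -7; 6 -7 -4]) = 261
det = (+1)·(5)·(-134) + (-1)·(5)·(209) + (+1)·(4)·(-31) + (-1)·(-3)·(261) = -1056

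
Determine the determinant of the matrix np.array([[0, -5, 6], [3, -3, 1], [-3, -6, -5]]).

Expand along row 1:
  − (-5) · |3 1; -3 -5| = −(-5)·(-15 − (-3)) = -60
  + 6 · |3 -3; -3 -6| = 6·(-18 − 9) = -162
Sum: (-60) + (-162) = -222

The determinant is -222.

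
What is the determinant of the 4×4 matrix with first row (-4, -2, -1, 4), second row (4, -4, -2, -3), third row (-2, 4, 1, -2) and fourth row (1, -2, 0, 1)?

Expand along row 4 (it has 1 zero):
  − (1) · M_41   where M_41 = det([-2 -1 4; -4 -2 -3; 4 1 -2]) = 22
  + (-2) · M_42   where M_42 = det([-4 -1 4; 4 -2 -3; -2 1 -2]) = -42
  + (1) · M_44   where M_44 = det([-4 -2 -1; 4 -4 -2; -2 4 1]) = -24
det = (-1)·(1)·(22) + (+1)·(-2)·(-42) + (+1)·(1)·(-24) = 38

38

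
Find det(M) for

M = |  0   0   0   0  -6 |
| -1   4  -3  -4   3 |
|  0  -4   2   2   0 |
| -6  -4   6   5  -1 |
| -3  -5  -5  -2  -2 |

Expand along row 1 (it has 4 zeros):
  + (-6) · M_15   where M_15 = det([-1 4 -3 -4; 0 -4 2 2; -6 -4 6 5; -3 -5 -5 -2]) = 330
det = (+1)·(-6)·(330) = -1980

The determinant is -1980.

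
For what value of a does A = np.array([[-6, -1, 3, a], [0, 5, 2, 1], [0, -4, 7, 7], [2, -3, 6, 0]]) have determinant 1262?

6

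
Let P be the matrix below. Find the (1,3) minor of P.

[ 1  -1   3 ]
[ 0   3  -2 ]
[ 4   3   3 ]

Delete row 1 and column 3; the remaining 2×2 submatrix is [0 3; 4 3].
Its determinant is 0·3 − 3·4 = -12.

The minor is -12.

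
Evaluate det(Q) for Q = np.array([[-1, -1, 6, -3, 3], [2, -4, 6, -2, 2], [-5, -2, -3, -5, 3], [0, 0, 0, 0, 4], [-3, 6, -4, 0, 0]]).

det(Q) = -1008

Expand along row 4 (it has 4 zeros):
  − (4) · M_45   where M_45 = det([-1 -1 6 -3; 2 -4 6 -2; -5 -2 -3 -5; -3 6 -4 0]) = 252
det = (-1)·(4)·(252) = -1008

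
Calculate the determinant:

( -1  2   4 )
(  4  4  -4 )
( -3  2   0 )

The determinant is 96.

Expand along row 3:
  + (-3) · |2 4; 4 -4| = (-3)·(-8 − 16) = 72
  − 2 · |-1 4; 4 -4| = −2·(4 − 16) = 24
Sum: (72) + (24) = 96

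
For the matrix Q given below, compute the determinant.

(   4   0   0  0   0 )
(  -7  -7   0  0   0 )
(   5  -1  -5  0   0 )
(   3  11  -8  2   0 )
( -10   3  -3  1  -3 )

Q is lower triangular, so det(Q) is the product of the diagonal entries:
det = (4) · (-7) · (-5) · (2) · (-3) = -840

det(Q) = -840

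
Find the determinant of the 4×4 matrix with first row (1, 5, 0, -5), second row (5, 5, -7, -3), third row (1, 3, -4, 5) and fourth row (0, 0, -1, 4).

The determinant is 108.

Expand along row 4 (it has 2 zeros):
  − (-1) · M_43   where M_43 = det([1 5 -5; 5 5 -3; 1 3 5]) = -156
  + (4) · M_44   where M_44 = det([1 5 0; 5 5 -7; 1 3 -4]) = 66
det = (-1)·(-1)·(-156) + (+1)·(4)·(66) = 108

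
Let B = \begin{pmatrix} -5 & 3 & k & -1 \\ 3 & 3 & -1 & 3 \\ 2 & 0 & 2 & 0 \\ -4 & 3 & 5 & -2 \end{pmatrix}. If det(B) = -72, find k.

-1

Expanding along the column containing k, det(B) is linear in k: det(B) = (30)·k + (-42).
Set (30)·k + (-42) = -72  ⇒  (30)·k = -30  ⇒  k = -1.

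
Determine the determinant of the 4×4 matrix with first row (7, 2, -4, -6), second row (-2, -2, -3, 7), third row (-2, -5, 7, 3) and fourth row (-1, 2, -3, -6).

Expand along row 1:
  + (7) · M_11   where M_11 = det([-2 -3 7; -5 7 3; 2 -3 -6]) = 145
  − (2) · M_12   where M_12 = det([-2 -3 7; -2 7 3; -1 -3 -6]) = 202
  + (-4) · M_13   where M_13 = det([-2 -2 7; -2 -5 3; -1 2 -6]) = -81
  − (-6) · M_14   where M_14 = det([-2 -2 -3; -2 -5 7; -1 2 -3]) = 51
det = (+1)·(7)·(145) + (-1)·(2)·(202) + (+1)·(-4)·(-81) + (-1)·(-6)·(51) = 1241

1241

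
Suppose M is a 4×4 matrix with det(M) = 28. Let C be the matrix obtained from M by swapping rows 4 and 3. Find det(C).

Swapping two rows multiplies the determinant by −1.
det(C) = (-1)·(28) = -28

|C| = -28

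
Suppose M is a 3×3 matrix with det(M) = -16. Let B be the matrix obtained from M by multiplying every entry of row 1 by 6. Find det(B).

Scaling one row by 6 multiplies the determinant by 6.
det(B) = (6)·(-16) = -96

|B| = -96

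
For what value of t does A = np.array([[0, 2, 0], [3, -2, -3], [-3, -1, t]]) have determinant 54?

t = -6

Expanding along the column containing t, det(A) is linear in t: det(A) = (-6)·t + (18).
Set (-6)·t + (18) = 54  ⇒  (-6)·t = 36  ⇒  t = -6.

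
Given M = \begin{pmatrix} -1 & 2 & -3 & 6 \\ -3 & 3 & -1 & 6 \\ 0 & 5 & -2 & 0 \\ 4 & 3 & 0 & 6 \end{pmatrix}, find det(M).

det(M) = 564

Expand along row 3 (it has 2 zeros):
  − (5) · M_32   where M_32 = det([-1 -3 6; -3 -1 6; 4 0 6]) = -96
  + (-2) · M_33   where M_33 = det([-1 2 6; -3 3 6; 4 3 6]) = -42
det = (-1)·(5)·(-96) + (+1)·(-2)·(-42) = 564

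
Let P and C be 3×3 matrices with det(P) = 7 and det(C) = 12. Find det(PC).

det(PC) = det(P)·det(C) = (7)·(12) = 84

84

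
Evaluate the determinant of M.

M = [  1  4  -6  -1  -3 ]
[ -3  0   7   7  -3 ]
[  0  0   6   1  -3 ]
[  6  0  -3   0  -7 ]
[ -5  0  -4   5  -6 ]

-9928

Expand along column 2 (it has 4 zeros):
  − (4) · M_12   where M_12 = det([-3 7 7 -3; 0 6 1 -3; 6 -3 0 -7; -5 -4 5 -6]) = 2482
det = (-1)·(4)·(2482) = -9928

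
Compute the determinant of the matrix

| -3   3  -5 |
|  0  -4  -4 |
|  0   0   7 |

The matrix is upper triangular, so the determinant is the product of the diagonal entries:
det = (-3) · (-4) · (7) = 84

84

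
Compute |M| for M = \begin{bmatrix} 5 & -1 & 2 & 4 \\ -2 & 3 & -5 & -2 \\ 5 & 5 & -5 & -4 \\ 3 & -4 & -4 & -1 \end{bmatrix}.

-1121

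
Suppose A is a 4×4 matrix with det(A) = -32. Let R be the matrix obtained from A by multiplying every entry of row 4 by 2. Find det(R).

det(R) = -64

Scaling one row by 2 multiplies the determinant by 2.
det(R) = (2)·(-32) = -64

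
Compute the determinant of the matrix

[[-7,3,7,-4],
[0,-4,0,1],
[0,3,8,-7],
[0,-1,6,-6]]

Expand along column 1 (it has 3 zeros):
  + (-7) · M_11   where M_11 = det([-4 0 1; 3 8 -7; -1 6 -6]) = 50
det = (+1)·(-7)·(50) = -350

-350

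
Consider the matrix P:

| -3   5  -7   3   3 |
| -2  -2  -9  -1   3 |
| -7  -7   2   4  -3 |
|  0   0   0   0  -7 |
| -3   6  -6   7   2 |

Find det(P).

12740

Expand along row 4 (it has 4 zeros):
  − (-7) · M_45   where M_45 = det([-3 5 -7 3; -2 -2 -9 -1; -7 -7 2 4; -3 6 -6 7]) = 1820
det = (-1)·(-7)·(1820) = 12740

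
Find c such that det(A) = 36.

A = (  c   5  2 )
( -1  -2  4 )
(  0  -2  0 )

4

Expanding along the column containing c, det(A) is linear in c: det(A) = (8)·c + (4).
Set (8)·c + (4) = 36  ⇒  (8)·c = 32  ⇒  c = 4.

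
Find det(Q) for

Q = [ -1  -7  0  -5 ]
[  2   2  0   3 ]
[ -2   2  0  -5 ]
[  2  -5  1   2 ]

52

Expand along column 3 (it has 3 zeros):
  − (1) · M_43   where M_43 = det([-1 -7 -5; 2 2 3; -2 2 -5]) = -52
det = (-1)·(1)·(-52) = 52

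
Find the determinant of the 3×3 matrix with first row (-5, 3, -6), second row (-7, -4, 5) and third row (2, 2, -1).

75

Expand along row 1:
  + (-5) · |-4 5; 2 -1| = (-5)·(4 − 10) = 30
  − 3 · |-7 5; 2 -1| = −3·(7 − 10) = 9
  + (-6) · |-7 -4; 2 2| = (-6)·(-14 − (-8)) = 36
Sum: (30) + (9) + (36) = 75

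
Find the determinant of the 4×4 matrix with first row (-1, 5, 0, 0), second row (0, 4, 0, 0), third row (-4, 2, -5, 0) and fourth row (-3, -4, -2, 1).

The matrix is block lower-triangular with a 2×2 block and a 2×2 block on the diagonal, so its determinant equals the product of the determinants of the diagonal blocks.
det of the 2×2 block = -4
det of the 2×2 block = -5
det = (-4)·(-5) = 20

20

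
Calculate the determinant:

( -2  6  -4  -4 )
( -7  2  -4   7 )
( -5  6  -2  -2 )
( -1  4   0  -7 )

The determinant is -296.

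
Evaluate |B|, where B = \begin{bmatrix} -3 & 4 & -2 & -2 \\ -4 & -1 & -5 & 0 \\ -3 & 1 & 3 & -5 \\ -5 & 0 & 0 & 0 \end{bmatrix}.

Expand along row 4 (it has 3 zeros):
  − (-5) · M_41   where M_41 = det([4 -2 -2; -1 -5 0; 1 3 -5]) = 106
det = (-1)·(-5)·(106) = 530

|B| = 530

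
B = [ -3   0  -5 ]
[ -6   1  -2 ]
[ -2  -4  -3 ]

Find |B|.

Expand along row 1:
  + (-3) · |1 -2; -4 -3| = (-3)·(-3 − 8) = 33
  + (-5) · |-6 1; -2 -4| = (-5)·(24 − (-2)) = -130
Sum: (33) + (-130) = -97

The determinant is -97.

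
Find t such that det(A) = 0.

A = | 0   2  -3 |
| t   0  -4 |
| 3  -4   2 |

t = 3

Expanding along the column containing t, det(A) is linear in t: det(A) = (8)·t + (-24).
Set (8)·t + (-24) = 0  ⇒  (8)·t = 24  ⇒  t = 3.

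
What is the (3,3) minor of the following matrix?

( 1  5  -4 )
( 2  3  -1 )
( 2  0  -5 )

The minor is -7.

Delete row 3 and column 3; the remaining 2×2 submatrix is [1 5; 2 3].
Its determinant is 1·3 − 5·2 = -7.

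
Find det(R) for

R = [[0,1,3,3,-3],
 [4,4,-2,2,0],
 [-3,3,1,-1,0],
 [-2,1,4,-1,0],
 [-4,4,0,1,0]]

Expand along column 5 (it has 4 zeros):
  + (-3) · M_15   where M_15 = det([4 4 -2 2; -3 3 1 -1; -2 1 4 -1; -4 4 0 1]) = 174
det = (+1)·(-3)·(174) = -522

The determinant is -522.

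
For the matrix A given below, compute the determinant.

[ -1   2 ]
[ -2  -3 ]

det(A) = (-1)·(-3) − 2·(-2) = 3 − (-4) = 7

det(A) = 7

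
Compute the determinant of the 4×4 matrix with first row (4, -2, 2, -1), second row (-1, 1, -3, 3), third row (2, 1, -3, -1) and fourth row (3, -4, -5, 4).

-215

Expand along row 1:
  + (4) · M_11   where M_11 = det([1 -3 3; 1 -3 -1; -4 -5 4]) = -68
  − (-2) · M_12   where M_12 = det([-1 -3 3; 2 -3 -1; 3 -5 4]) = 47
  + (2) · M_13   where M_13 = det([-1 1 3; 2 1 -1; 3 -4 4]) = -44
  − (-1) · M_14   where M_14 = det([-1 1 -3; 2 1 -3; 3 -4 -5]) = 51
det = (+1)·(4)·(-68) + (-1)·(-2)·(47) + (+1)·(2)·(-44) + (-1)·(-1)·(51) = -215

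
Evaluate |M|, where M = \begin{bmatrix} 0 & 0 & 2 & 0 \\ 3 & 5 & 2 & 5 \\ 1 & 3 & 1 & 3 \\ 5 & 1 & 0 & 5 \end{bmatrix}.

Expand along row 1 (it has 3 zeros):
  + (2) · M_13   where M_13 = det([3 5 5; 1 3 3; 5 1 5]) = 16
det = (+1)·(2)·(16) = 32

32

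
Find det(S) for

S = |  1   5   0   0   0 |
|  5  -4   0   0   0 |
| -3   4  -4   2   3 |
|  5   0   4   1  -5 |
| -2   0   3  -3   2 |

S is block lower-triangular with a 2×2 block and a 3×3 block on the diagonal, so its determinant equals the product of the determinants of the diagonal blocks.
det of the 2×2 block = -29
det of the 3×3 block = -39
det = (-29)·(-39) = 1131

|S| = 1131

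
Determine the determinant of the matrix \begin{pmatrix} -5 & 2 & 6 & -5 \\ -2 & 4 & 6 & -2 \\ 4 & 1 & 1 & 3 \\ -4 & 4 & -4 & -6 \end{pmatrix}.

Expand along row 1:
  + (-5) · M_11   where M_11 = det([4 6 -2; 1 1 3; 4 -4 -6]) = 148
  − (2) · M_12   where M_12 = det([-2 6 -2; 4 1 3; -4 -4 -6]) = 84
  + (6) · M_13   where M_13 = det([-2 4 -2; 4 1 3; -4 4 -6]) = 44
  − (-5) · M_14   where M_14 = det([-2 4 6; 4 1 1; -4 4 -4]) = 184
det = (+1)·(-5)·(148) + (-1)·(2)·(84) + (+1)·(6)·(44) + (-1)·(-5)·(184) = 276

276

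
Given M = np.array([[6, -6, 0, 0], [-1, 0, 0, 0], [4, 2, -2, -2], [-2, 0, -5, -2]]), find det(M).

M is block lower-triangular with a 2×2 block and a 2×2 block on the diagonal, so its determinant equals the product of the determinants of the diagonal blocks.
det of the 2×2 block = -6
det of the 2×2 block = -6
det = (-6)·(-6) = 36

det(M) = 36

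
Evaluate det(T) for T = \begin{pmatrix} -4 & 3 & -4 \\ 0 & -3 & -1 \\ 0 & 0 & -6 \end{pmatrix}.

T is upper triangular, so det(T) is the product of the diagonal entries:
det = (-4) · (-3) · (-6) = -72

|T| = -72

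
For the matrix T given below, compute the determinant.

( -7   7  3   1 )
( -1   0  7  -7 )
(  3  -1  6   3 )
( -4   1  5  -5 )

The determinant is 1019.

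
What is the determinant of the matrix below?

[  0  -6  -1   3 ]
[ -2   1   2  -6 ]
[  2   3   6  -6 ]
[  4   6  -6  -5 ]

1544

Expand along row 1 (it has 1 zero):
  − (-6) · M_12   where M_12 = det([-2 2 -6; 2 6 -6; 4 -6 -5]) = 320
  + (-1) · M_13   where M_13 = det([-2 1 -6; 2 3 -6; 4 6 -5]) = -56
  − (3) · M_14   where M_14 = det([-2 1 2; 2 3 6; 4 6 -6]) = 144
det = (-1)·(-6)·(320) + (+1)·(-1)·(-56) + (-1)·(3)·(144) = 1544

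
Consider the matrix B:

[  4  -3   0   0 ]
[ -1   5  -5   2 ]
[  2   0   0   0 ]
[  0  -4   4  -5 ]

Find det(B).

Expand along row 3 (it has 3 zeros):
  + (2) · M_31   where M_31 = det([-3 0 0; 5 -5 2; -4 4 -5]) = -51
det = (+1)·(2)·(-51) = -102

-102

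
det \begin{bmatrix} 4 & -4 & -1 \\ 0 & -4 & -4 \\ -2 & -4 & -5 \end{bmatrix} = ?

-8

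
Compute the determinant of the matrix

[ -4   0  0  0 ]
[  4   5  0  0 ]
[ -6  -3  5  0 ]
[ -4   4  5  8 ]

-800

The matrix is lower triangular, so the determinant is the product of the diagonal entries:
det = (-4) · (5) · (5) · (8) = -800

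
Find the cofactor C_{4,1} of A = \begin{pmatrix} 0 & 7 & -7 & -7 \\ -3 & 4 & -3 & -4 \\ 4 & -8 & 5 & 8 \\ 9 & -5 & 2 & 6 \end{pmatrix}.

0

Delete row 4 and column 1; the remaining 3×3 submatrix is [7 -7 -7; 4 -3 -4; -8 5 8].
Its determinant is 0.
The cofactor carries sign (−1)^(4+1) = −1, so C_{4,1} = −(0) = 0.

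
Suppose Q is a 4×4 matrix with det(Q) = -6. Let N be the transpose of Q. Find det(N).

det(N) = -6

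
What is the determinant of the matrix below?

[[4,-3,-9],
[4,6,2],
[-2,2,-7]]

Expand along row 1:
  + 4 · |6 2; 2 -7| = 4·(-42 − 4) = -184
  − (-3) · |4 2; -2 -7| = −(-3)·(-28 − (-4)) = -72
  + (-9) · |4 6; -2 2| = (-9)·(8 − (-12)) = -180
Sum: (-184) + (-72) + (-180) = -436

-436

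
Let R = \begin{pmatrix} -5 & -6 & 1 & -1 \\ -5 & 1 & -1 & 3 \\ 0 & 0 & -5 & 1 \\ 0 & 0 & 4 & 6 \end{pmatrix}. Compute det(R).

|R| = 1190

R is block upper-triangular with a 2×2 block and a 2×2 block on the diagonal, so its determinant equals the product of the determinants of the diagonal blocks.
det of the 2×2 block = -35
det of the 2×2 block = -34
det = (-35)·(-34) = 1190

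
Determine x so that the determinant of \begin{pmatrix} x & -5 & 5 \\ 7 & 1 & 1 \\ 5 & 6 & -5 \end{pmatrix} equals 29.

Expanding along the row containing x, det(A) is linear in x: det(A) = (-11)·x + (-15).
Set (-11)·x + (-15) = 29  ⇒  (-11)·x = 44  ⇒  x = -4.

x = -4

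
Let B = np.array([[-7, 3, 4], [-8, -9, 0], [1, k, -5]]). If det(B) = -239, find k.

k = -5

Expanding along the column containing k, det(B) is linear in k: det(B) = (-32)·k + (-399).
Set (-32)·k + (-399) = -239  ⇒  (-32)·k = 160  ⇒  k = -5.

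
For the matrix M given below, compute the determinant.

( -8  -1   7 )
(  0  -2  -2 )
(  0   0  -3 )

M is upper triangular, so det(M) is the product of the diagonal entries:
det = (-8) · (-2) · (-3) = -48

det(M) = -48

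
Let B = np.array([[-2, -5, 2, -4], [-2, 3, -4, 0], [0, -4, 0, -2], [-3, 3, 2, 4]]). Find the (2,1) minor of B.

32

Delete row 2 and column 1; the remaining 3×3 submatrix is [-5 2 -4; -4 0 -2; 3 2 4].
Its determinant is 32.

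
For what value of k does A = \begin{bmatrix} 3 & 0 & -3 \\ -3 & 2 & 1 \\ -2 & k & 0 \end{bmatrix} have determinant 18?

Expanding along the row containing k, det(A) is linear in k: det(A) = (6)·k + (-12).
Set (6)·k + (-12) = 18  ⇒  (6)·k = 30  ⇒  k = 5.

5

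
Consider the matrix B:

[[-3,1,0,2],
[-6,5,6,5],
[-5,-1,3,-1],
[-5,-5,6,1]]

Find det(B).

Expand along row 1 (it has 1 zero):
  + (-3) · M_11   where M_11 = det([5 6 5; -1 3 -1; -5 6 1]) = 126
  − (1) · M_12   where M_12 = det([-6 6 5; -5 3 -1; -5 6 1]) = -69
  − (2) · M_14   where M_14 = det([-6 5 6; -5 -1 3; -5 -5 6]) = 141
det = (+1)·(-3)·(126) + (-1)·(1)·(-69) + (-1)·(2)·(141) = -591

|B| = -591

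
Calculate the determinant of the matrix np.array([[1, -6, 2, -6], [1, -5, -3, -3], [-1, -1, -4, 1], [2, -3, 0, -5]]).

Expand along row 4 (it has 1 zero):
  − (2) · M_41   where M_41 = det([-6 2 -6; -5 -3 -3; -1 -4 1]) = 4
  + (-3) · M_42   where M_42 = det([1 2 -6; 1 -3 -3; -1 -4 1]) = 31
  + (-5) · M_44   where M_44 = det([1 -6 2; 1 -5 -3; -1 -1 -4]) = -37
det = (-1)·(2)·(4) + (+1)·(-3)·(31) + (+1)·(-5)·(-37) = 84

The determinant is 84.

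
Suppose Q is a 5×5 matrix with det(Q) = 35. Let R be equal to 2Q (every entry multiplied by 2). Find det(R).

For a 5×5 matrix, det(2Q) = 2^5·det(Q) = 32·det(Q).
det(R) = (32)·(35) = 1120

1120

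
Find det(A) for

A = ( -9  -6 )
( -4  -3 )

3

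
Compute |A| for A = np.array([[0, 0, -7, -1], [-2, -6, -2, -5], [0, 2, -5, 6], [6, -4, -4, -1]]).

Expand along row 1 (it has 2 zeros):
  + (-7) · M_13   where M_13 = det([-2 -6 -5; 0 2 6; 6 -4 -1]) = -200
  − (-1) · M_14   where M_14 = det([-2 -6 -2; 0 2 -5; 6 -4 -4]) = 260
det = (+1)·(-7)·(-200) + (-1)·(-1)·(260) = 1660

|A| = 1660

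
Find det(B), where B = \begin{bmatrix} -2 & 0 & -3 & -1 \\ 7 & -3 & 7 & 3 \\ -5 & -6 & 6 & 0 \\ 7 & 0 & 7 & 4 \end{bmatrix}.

|B| = 135

Expand along column 2 (it has 2 zeros):
  + (-3) · M_22   where M_22 = det([-2 -3 -1; -5 6 0; 7 7 4]) = -31
  − (-6) · M_32   where M_32 = det([-2 -3 -1; 7 7 3; 7 7 4]) = 7
det = (+1)·(-3)·(-31) + (-1)·(-6)·(7) = 135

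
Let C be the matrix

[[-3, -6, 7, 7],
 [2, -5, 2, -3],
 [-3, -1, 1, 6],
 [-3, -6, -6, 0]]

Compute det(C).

Expand along row 4 (it has 1 zero):
  − (-3) · M_41   where M_41 = det([-6 7 7; -5 2 -3; -1 1 6]) = 120
  + (-6) · M_42   where M_42 = det([-3 7 7; 2 2 -3; -3 1 6]) = -10
  − (-6) · M_43   where M_43 = det([-3 -6 7; 2 -5 -3; -3 -1 6]) = -2
det = (-1)·(-3)·(120) + (+1)·(-6)·(-10) + (-1)·(-6)·(-2) = 408

The determinant is 408.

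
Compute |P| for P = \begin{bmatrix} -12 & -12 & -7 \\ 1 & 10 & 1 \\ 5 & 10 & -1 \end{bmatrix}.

448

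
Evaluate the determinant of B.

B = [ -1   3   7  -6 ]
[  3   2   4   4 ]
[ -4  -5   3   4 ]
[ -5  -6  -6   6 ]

-920

Expand along row 1:
  + (-1) · M_11   where M_11 = det([2 4 4; -5 3 4; -6 -6 6]) = 300
  − (3) · M_12   where M_12 = det([3 4 4; -4 3 4; -5 -6 6]) = 298
  + (7) · M_13   where M_13 = det([3 2 4; -4 -5 4; -5 -6 6]) = -14
  − (-6) · M_14   where M_14 = det([3 2 4; -4 -5 3; -5 -6 -6]) = 62
det = (+1)·(-1)·(300) + (-1)·(3)·(298) + (+1)·(7)·(-14) + (-1)·(-6)·(62) = -920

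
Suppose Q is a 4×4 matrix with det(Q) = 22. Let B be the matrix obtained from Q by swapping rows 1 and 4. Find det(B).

-22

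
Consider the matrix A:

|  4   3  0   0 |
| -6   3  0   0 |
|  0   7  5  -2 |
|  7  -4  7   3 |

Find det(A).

The determinant is 870.

A is block lower-triangular with a 2×2 block and a 2×2 block on the diagonal, so its determinant equals the product of the determinants of the diagonal blocks.
det of the 2×2 block = 30
det of the 2×2 block = 29
det = (30)·(29) = 870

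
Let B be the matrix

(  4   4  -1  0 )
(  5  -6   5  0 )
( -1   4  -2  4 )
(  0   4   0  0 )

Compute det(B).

400

Expand along row 4 (it has 3 zeros):
  + (4) · M_42   where M_42 = det([4 -1 0; 5 5 0; -1 -2 4]) = 100
det = (+1)·(4)·(100) = 400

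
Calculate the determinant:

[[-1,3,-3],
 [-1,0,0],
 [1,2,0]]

Expand along row 2:
  − (-1) · |3 -3; 2 0| = −(-1)·(0 − (-6)) = 6

6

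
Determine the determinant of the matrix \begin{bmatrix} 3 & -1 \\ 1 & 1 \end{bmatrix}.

The determinant is 4.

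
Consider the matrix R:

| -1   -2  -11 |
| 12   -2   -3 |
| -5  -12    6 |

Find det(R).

1856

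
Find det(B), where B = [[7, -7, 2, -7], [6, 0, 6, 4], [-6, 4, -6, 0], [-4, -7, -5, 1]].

det(B) = -1392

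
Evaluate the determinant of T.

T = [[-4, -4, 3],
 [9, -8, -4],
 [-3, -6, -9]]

Expand along column 1:
  + (-4) · |-8 -4; -6 -9| = (-4)·(72 − 24) = -192
  − 9 · |-4 3; -6 -9| = −9·(36 − (-18)) = -486
  + (-3) · |-4 3; -8 -4| = (-3)·(16 − (-24)) = -120
Sum: (-192) + (-486) + (-120) = -798

The determinant is -798.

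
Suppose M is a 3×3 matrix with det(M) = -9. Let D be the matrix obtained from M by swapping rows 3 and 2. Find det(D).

The determinant is 9.

Swapping two rows multiplies the determinant by −1.
det(D) = (-1)·(-9) = 9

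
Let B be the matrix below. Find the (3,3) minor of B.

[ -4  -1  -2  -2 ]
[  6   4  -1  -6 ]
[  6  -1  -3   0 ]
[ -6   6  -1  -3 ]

Delete row 3 and column 3; the remaining 3×3 submatrix is [-4 -1 -2; 6 4 -6; -6 6 -3].
Its determinant is -270.

The minor is -270.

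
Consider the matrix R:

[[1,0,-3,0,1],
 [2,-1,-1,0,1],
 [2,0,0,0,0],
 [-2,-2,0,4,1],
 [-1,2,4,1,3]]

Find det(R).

det(R) = -138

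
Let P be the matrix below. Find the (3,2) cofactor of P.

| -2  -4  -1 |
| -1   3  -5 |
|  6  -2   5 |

Delete row 3 and column 2; the remaining 2×2 submatrix is [-2 -1; -1 -5].
Its determinant is (-2)·(-5) − (-1)·(-1) = 9.
The cofactor carries sign (−1)^(3+2) = −1, so C_{3,2} = −(9) = -9.

The cofactor is -9.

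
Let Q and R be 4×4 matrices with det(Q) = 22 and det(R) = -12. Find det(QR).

det(QR) = det(Q)·det(R) = (22)·(-12) = -264

det(QR) = -264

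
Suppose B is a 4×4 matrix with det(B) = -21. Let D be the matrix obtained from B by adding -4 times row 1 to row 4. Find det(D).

Adding a multiple of one row to another leaves the determinant unchanged.
det(D) = (1)·(-21) = -21

-21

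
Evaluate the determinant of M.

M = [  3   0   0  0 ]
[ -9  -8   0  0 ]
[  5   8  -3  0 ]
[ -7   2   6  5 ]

360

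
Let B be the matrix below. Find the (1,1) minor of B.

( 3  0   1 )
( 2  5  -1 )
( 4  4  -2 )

Delete row 1 and column 1; the remaining 2×2 submatrix is [5 -1; 4 -2].
Its determinant is 5·(-2) − (-1)·4 = -6.

-6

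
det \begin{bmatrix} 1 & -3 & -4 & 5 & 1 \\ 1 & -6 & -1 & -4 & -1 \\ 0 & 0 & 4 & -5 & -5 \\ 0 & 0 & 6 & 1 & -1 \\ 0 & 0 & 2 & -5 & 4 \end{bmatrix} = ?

The matrix is block upper-triangular with a 2×2 block and a 3×3 block on the diagonal, so its determinant equals the product of the determinants of the diagonal blocks.
det of the 2×2 block = -3
det of the 3×3 block = 286
det = (-3)·(286) = -858

-858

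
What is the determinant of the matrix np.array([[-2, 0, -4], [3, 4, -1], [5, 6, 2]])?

Expand along column 2:
  + 4 · |-2 -4; 5 2| = 4·(-4 − (-20)) = 64
  − 6 · |-2 -4; 3 -1| = −6·(2 − (-12)) = -84
Sum: (64) + (-84) = -20

-20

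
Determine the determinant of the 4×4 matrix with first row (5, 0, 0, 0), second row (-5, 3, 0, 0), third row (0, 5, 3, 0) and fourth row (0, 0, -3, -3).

-135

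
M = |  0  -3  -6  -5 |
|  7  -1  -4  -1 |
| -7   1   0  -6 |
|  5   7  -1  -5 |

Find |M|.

det(M) = -555

Expand along row 1 (it has 1 zero):
  − (-3) · M_12   where M_12 = det([7 -4 -1; -7 0 -6; 5 -1 -5]) = 211
  + (-6) · M_13   where M_13 = det([7 -1 -1; -7 1 -6; 5 7 -5]) = 378
  − (-5) · M_14   where M_14 = det([7 -1 -4; -7 1 0; 5 7 -1]) = 216
det = (-1)·(-3)·(211) + (+1)·(-6)·(378) + (-1)·(-5)·(216) = -555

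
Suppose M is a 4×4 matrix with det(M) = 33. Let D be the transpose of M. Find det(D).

det(D) = 33

det(Mᵀ) = det(M).
det(D) = (1)·(33) = 33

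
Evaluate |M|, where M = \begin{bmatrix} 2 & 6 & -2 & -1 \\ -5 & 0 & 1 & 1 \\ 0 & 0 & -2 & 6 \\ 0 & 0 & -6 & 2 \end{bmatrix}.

M is block upper-triangular with a 2×2 block and a 2×2 block on the diagonal, so its determinant equals the product of the determinants of the diagonal blocks.
det of the 2×2 block = 30
det of the 2×2 block = 32
det = (30)·(32) = 960

The determinant is 960.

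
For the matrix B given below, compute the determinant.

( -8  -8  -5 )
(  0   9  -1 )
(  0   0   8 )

-576

B is upper triangular, so det(B) is the product of the diagonal entries:
det = (-8) · (9) · (8) = -576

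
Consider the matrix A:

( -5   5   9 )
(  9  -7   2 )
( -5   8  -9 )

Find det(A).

The determinant is 453.

Expand along column 1:
  + (-5) · |-7 2; 8 -9| = (-5)·(63 − 16) = -235
  − 9 · |5 9; 8 -9| = −9·(-45 − 72) = 1053
  + (-5) · |5 9; -7 2| = (-5)·(10 − (-63)) = -365
Sum: (-235) + (1053) + (-365) = 453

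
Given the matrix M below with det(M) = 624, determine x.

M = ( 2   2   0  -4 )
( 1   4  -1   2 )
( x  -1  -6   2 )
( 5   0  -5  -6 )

8

Expanding along the column containing x, det(M) is linear in x: det(M) = (112)·x + (-272).
Set (112)·x + (-272) = 624  ⇒  (112)·x = 896  ⇒  x = 8.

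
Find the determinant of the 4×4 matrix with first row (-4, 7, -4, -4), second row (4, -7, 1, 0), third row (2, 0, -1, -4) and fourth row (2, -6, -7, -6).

-108

Expand along row 2 (it has 1 zero):
  − (4) · M_21   where M_21 = det([7 -4 -4; 0 -1 -4; -6 -7 -6]) = -226
  + (-7) · M_22   where M_22 = det([-4 -4 -4; 2 -1 -4; 2 -7 -6]) = 120
  − (1) · M_23   where M_23 = det([-4 7 -4; 2 0 -4; 2 -6 -6]) = 172
det = (-1)·(4)·(-226) + (+1)·(-7)·(120) + (-1)·(1)·(172) = -108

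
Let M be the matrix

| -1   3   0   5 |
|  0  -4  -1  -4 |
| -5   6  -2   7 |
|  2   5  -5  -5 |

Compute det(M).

det(M) = -285

Expand along row 1 (it has 1 zero):
  + (-1) · M_11   where M_11 = det([-4 -1 -4; 6 -2 7; 5 -5 -5]) = -165
  − (3) · M_12   where M_12 = det([0 -1 -4; -5 -2 7; 2 -5 -5]) = -105
  − (5) · M_14   where M_14 = det([0 -4 -1; -5 6 -2; 2 5 -5]) = 153
det = (+1)·(-1)·(-165) + (-1)·(3)·(-105) + (-1)·(5)·(153) = -285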